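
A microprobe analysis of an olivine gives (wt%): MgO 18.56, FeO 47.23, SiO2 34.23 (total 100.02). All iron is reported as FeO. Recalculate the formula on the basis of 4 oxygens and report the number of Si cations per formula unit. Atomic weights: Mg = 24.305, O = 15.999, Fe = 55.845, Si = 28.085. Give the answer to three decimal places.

18.56 wt% MgO ÷ 40.304 g/mol = 0.46050 mol, giving 0.46050 Mg and 0.46050 O.
47.23 wt% FeO ÷ 71.844 g/mol = 0.65740 mol, giving 0.65740 Fe and 0.65740 O.
34.23 wt% SiO2 ÷ 60.083 g/mol = 0.56971 mol, giving 0.56971 Si and 1.13942 O.
Oxygen sums to 2.25732; scaling by 4/2.25732 = 1.77201 puts the formula on 4 O.
Si: 0.56971 × 1.77201 = 1.010 atoms per formula unit.

1.010 Si apfu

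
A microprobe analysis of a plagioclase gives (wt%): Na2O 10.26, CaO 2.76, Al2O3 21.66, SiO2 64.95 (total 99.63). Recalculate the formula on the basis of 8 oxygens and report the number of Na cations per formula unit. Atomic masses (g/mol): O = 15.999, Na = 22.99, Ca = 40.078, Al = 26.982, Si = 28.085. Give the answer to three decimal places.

0.879 Na apfu

10.26 wt% Na2O ÷ 61.979 g/mol = 0.16554 mol, giving 0.33108 Na and 0.16554 O.
2.76 wt% CaO ÷ 56.077 g/mol = 0.04922 mol, giving 0.04922 Ca and 0.04922 O.
21.66 wt% Al2O3 ÷ 101.961 g/mol = 0.21243 mol, giving 0.42486 Al and 0.63729 O.
64.95 wt% SiO2 ÷ 60.083 g/mol = 1.08100 mol, giving 1.08100 Si and 2.16200 O.
Oxygen sums to 3.01405; scaling by 8/3.01405 = 2.65424 puts the formula on 8 O.
Na: 0.33108 × 2.65424 = 0.879 atoms per formula unit.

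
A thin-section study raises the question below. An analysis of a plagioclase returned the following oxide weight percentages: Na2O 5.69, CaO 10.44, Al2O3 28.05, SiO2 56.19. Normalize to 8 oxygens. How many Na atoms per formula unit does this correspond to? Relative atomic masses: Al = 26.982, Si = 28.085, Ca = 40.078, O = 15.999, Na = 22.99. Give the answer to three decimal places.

Na2O: 5.69/61.979 = 0.09181 mol → 0.18362 mol Na, 0.09181 mol O.
CaO: 10.44/56.077 = 0.18617 mol → 0.18617 mol Ca, 0.18617 mol O.
Al2O3: 28.05/101.961 = 0.27511 mol → 0.55022 mol Al, 0.82533 mol O.
SiO2: 56.19/60.083 = 0.93521 mol → 0.93521 mol Si, 1.87042 mol O.
Total oxygen = 2.97373 mol. Normalization factor = 8/2.97373 = 2.69022.
Na per 8 O = 0.18362 × 2.69022 = 0.494.

0.494 Na apfu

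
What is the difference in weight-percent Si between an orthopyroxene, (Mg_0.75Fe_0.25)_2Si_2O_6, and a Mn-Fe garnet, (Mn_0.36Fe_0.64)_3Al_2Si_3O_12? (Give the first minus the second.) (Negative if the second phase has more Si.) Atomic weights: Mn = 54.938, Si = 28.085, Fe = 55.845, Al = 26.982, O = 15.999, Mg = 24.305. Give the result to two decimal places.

First mineral: 56.170 g Si in 216.544 g formula = 25.94 wt% Si.
Second mineral: 84.255 g Si in 496.762 g formula = 16.96 wt% Si.
25.94% − 16.96% gives a difference of 8.98 percentage points.

8.98 percentage points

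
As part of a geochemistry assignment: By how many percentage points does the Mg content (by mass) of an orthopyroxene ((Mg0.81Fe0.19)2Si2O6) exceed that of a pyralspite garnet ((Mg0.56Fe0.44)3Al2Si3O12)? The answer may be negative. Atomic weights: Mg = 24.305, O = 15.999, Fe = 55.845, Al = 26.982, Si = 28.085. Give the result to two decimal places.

9.33 percentage points

First mineral: 39.374 g Mg in 212.759 g formula = 18.51 wt% Mg.
Second mineral: 40.832 g Mg in 444.755 g formula = 9.18 wt% Mg.
18.51% − 9.18% gives a difference of 9.33 percentage points.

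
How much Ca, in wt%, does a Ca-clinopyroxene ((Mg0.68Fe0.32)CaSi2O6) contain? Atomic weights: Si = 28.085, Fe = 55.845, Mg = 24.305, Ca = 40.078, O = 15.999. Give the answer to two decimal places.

17.68 wt%

Molar mass of (Mg0.68Fe0.32)CaSi2O6: 0.68*24.305 + 0.32*55.845 + 1*40.078 + 2*28.085 + 6*15.999 = 226.640 g/mol.
Mass of Ca per formula unit: 1 × 40.078 = 40.078 g.
Weight fraction Ca = 40.078 / 226.640 = 0.1768.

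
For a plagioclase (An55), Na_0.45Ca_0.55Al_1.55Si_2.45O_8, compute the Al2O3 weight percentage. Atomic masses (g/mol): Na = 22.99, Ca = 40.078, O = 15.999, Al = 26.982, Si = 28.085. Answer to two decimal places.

Molar mass of Na_0.45Ca_0.55Al_1.55Si_2.45O_8 = 0.45·22.99 + 0.55·40.078 + 1.55·26.982 + 2.45·28.085 + 8·15.999 = 271.011 g/mol.
Each formula unit contains 1.55 Al, equivalent to 1.55/2 = 0.7750 mol Al2O3.
M(Al2O3) = 2×26.982 + 3×15.999 = 101.961 g/mol.
Mass of Al2O3 per formula unit = 0.7750 × 101.961 = 79.020 g.
Al2O3 wt% = 79.020 / 271.011 × 100 = 29.16%.

29.16 wt%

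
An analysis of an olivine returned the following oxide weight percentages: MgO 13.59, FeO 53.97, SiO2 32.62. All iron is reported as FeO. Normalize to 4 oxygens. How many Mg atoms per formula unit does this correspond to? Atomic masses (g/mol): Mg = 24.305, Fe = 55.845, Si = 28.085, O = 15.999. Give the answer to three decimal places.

MgO: 13.59/40.304 = 0.33719 mol → 0.33719 mol Mg, 0.33719 mol O.
FeO: 53.97/71.844 = 0.75121 mol → 0.75121 mol Fe, 0.75121 mol O.
SiO2: 32.62/60.083 = 0.54292 mol → 0.54292 mol Si, 1.08584 mol O.
Total oxygen = 2.17424 mol. Normalization factor = 4/2.17424 = 1.83972.
Mg per 4 O = 0.33719 × 1.83972 = 0.620.

0.620 Mg apfu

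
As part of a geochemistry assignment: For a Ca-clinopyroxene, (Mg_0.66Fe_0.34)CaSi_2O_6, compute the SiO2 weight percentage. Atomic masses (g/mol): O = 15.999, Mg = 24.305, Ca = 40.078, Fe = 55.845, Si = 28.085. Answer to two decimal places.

Formula mass = 227.271 g/mol.
2 Si → 2.0000 mol SiO2 per formula unit; M(SiO2) = 60.083, so SiO2 mass = 120.166 g.
120.166/227.271 × 100 = 52.87 wt%.

52.87 wt%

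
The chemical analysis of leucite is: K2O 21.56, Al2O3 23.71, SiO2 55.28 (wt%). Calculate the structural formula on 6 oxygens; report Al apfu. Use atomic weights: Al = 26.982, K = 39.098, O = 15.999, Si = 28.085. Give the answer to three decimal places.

1.009 Al apfu

K2O (M=94.195): mol = 0.22889; K = 0.45778, O = 0.22889.
Al2O3 (M=101.961): mol = 0.23254; Al = 0.46508, O = 0.69762.
SiO2 (M=60.083): mol = 0.92006; Si = 0.92006, O = 1.84012.
ΣO = 2.76663; factor = 6/ΣO = 2.16870.
Al apfu = 0.46508 × 2.16870 = 1.009.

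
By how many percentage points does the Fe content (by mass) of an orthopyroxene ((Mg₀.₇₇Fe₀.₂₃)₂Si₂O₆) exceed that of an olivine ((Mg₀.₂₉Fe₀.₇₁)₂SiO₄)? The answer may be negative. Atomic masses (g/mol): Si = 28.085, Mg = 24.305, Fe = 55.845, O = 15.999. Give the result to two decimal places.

M((Mg₀.₇₇Fe₀.₂₃)₂Si₂O₆) = 215.282 g/mol, so wt% Fe = 25.689/215.282 × 100 = 11.93%.
M((Mg₀.₂₉Fe₀.₇₁)₂SiO₄) = 185.478 g/mol, so wt% Fe = 79.300/185.478 × 100 = 42.75%.
11.93 − 42.75 = -30.82 pp.

-30.82 percentage points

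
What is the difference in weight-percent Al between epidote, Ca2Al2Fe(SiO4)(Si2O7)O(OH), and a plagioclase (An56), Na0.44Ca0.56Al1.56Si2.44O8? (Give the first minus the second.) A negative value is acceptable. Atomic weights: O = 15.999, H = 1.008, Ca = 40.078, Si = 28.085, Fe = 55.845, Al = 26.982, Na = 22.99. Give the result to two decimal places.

M(Ca2Al2Fe(SiO4)(Si2O7)O(OH)) = 483.215 g/mol, so wt% Al = 53.964/483.215 × 100 = 11.17%.
M(Na0.44Ca0.56Al1.56Si2.44O8) = 271.171 g/mol, so wt% Al = 42.092/271.171 × 100 = 15.52%.
11.17 − 15.52 = -4.35 pp.

-4.35 percentage points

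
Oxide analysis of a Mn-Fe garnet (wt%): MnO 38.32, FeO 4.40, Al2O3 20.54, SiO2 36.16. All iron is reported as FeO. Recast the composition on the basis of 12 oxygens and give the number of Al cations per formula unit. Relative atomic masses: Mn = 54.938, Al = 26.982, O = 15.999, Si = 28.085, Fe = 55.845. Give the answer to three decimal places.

2.007 Al apfu

MnO: 38.32/70.937 = 0.54020 mol → 0.54020 mol Mn, 0.54020 mol O.
FeO: 4.40/71.844 = 0.06124 mol → 0.06124 mol Fe, 0.06124 mol O.
Al2O3: 20.54/101.961 = 0.20145 mol → 0.40290 mol Al, 0.60435 mol O.
SiO2: 36.16/60.083 = 0.60183 mol → 0.60183 mol Si, 1.20366 mol O.
Total oxygen = 2.40945 mol. Normalization factor = 12/2.40945 = 4.98039.
Al per 12 O = 0.40290 × 4.98039 = 2.007.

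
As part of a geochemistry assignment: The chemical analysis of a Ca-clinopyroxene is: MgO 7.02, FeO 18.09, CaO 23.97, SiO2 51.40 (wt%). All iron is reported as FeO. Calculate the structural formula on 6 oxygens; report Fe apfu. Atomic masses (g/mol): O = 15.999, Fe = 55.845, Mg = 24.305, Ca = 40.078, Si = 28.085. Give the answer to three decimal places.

0.589 Fe apfu

MgO: 7.02/40.304 = 0.17418 mol → 0.17418 mol Mg, 0.17418 mol O.
FeO: 18.09/71.844 = 0.25180 mol → 0.25180 mol Fe, 0.25180 mol O.
CaO: 23.97/56.077 = 0.42745 mol → 0.42745 mol Ca, 0.42745 mol O.
SiO2: 51.40/60.083 = 0.85548 mol → 0.85548 mol Si, 1.71096 mol O.
Total oxygen = 2.56439 mol. Normalization factor = 6/2.56439 = 2.33974.
Fe per 6 O = 0.25180 × 2.33974 = 0.589.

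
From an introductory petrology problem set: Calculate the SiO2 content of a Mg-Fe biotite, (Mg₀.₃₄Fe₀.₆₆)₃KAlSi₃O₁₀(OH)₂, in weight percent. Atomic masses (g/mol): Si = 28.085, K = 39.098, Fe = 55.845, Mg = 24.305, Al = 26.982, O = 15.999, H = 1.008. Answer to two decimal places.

Formula mass = 479.703 g/mol.
3 Si → 3.0000 mol SiO2 per formula unit; M(SiO2) = 60.083, so SiO2 mass = 180.249 g.
180.249/479.703 × 100 = 37.58 wt%.

37.58 wt%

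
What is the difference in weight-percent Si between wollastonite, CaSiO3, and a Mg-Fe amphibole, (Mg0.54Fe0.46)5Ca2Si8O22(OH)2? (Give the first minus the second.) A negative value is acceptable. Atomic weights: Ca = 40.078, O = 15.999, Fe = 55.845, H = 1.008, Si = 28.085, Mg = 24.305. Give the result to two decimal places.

First mineral: 28.085 g Si in 116.160 g formula = 24.18 wt% Si.
Second mineral: 224.680 g Si in 884.895 g formula = 25.39 wt% Si.
24.18% − 25.39% gives a difference of -1.21 percentage points.

-1.21 percentage points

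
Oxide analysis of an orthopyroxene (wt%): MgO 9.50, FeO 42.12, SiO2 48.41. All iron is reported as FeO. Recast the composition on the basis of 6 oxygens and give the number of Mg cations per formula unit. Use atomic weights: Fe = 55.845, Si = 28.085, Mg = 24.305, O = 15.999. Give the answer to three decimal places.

0.581 Mg apfu

MgO (M=40.304): mol = 0.23571; Mg = 0.23571, O = 0.23571.
FeO (M=71.844): mol = 0.58627; Fe = 0.58627, O = 0.58627.
SiO2 (M=60.083): mol = 0.80572; Si = 0.80572, O = 1.61144.
ΣO = 2.43342; factor = 6/ΣO = 2.46567.
Mg apfu = 0.23571 × 2.46567 = 0.581.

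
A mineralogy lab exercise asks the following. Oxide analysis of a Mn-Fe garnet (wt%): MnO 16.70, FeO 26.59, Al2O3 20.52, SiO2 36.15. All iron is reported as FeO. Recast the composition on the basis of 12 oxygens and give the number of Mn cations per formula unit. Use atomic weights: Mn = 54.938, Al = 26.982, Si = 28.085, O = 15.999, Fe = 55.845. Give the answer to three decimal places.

1.171 Mn apfu

MnO: 16.70/70.937 = 0.23542 mol → 0.23542 mol Mn, 0.23542 mol O.
FeO: 26.59/71.844 = 0.37011 mol → 0.37011 mol Fe, 0.37011 mol O.
Al2O3: 20.52/101.961 = 0.20125 mol → 0.40250 mol Al, 0.60375 mol O.
SiO2: 36.15/60.083 = 0.60167 mol → 0.60167 mol Si, 1.20334 mol O.
Total oxygen = 2.41262 mol. Normalization factor = 12/2.41262 = 4.97385.
Mn per 12 O = 0.23542 × 4.97385 = 1.171.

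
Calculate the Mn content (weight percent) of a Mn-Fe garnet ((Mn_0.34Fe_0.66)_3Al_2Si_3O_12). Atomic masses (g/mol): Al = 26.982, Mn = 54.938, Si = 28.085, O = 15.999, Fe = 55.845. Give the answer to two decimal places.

11.28 weight percent

M((Mn_0.34Fe_0.66)_3Al_2Si_3O_12) = 496.817 g/mol.
Mn contributes 1.02 × 54.938 = 56.037 g per mole.
56.037/496.817 = 0.1128 → 11.28%.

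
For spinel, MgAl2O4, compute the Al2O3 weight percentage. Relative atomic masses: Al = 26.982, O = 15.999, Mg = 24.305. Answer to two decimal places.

71.67 wt%

Molar mass of MgAl2O4 = 1×24.305 + 2×26.982 + 4×15.999 = 142.265 g/mol.
Each formula unit contains 2 Al, equivalent to 2/2 = 1.0000 mol Al2O3.
M(Al2O3) = 2×26.982 + 3×15.999 = 101.961 g/mol.
Mass of Al2O3 per formula unit = 1.0000 × 101.961 = 101.961 g.
Al2O3 wt% = 101.961 / 142.265 × 100 = 71.67%.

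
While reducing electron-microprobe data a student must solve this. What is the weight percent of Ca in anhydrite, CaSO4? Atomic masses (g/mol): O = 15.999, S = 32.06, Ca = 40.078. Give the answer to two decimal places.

29.44 wt%

Formula mass = 1·40.078 + 1·32.06 + 4·15.999 = 136.134 g/mol, of which 40.078 g is Ca.
So Ca makes up 40.078/136.134 = 0.2944 of the mass, i.e. 29.44%.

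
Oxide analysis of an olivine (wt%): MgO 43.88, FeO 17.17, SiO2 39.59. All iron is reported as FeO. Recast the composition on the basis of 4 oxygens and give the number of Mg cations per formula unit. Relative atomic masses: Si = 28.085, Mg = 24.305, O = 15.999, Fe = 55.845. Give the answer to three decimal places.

43.88 wt% MgO ÷ 40.304 g/mol = 1.08873 mol, giving 1.08873 Mg and 1.08873 O.
17.17 wt% FeO ÷ 71.844 g/mol = 0.23899 mol, giving 0.23899 Fe and 0.23899 O.
39.59 wt% SiO2 ÷ 60.083 g/mol = 0.65892 mol, giving 0.65892 Si and 1.31784 O.
Oxygen sums to 2.64556; scaling by 4/2.64556 = 1.51197 puts the formula on 4 O.
Mg: 1.08873 × 1.51197 = 1.646 atoms per formula unit.

1.646 Mg apfu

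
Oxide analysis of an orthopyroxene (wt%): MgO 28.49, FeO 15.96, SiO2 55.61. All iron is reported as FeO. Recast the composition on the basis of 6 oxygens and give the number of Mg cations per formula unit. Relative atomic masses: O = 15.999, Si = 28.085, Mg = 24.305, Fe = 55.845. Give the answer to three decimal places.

MgO: 28.49/40.304 = 0.70688 mol → 0.70688 mol Mg, 0.70688 mol O.
FeO: 15.96/71.844 = 0.22215 mol → 0.22215 mol Fe, 0.22215 mol O.
SiO2: 55.61/60.083 = 0.92555 mol → 0.92555 mol Si, 1.85110 mol O.
Total oxygen = 2.78013 mol. Normalization factor = 6/2.78013 = 2.15817.
Mg per 6 O = 0.70688 × 2.15817 = 1.526.

1.526 Mg apfu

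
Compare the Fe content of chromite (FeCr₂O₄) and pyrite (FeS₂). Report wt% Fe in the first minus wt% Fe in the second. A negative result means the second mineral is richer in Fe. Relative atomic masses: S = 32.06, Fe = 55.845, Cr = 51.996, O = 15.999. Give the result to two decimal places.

-21.60 percentage points

M(FeCr₂O₄) = 223.833 g/mol, so wt% Fe = 55.845/223.833 × 100 = 24.95%.
M(FeS₂) = 119.965 g/mol, so wt% Fe = 55.845/119.965 × 100 = 46.55%.
24.95 − 46.55 = -21.60 pp.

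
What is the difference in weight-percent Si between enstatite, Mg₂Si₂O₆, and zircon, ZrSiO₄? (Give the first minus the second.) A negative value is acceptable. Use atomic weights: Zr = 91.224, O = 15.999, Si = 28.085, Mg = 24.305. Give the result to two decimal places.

First mineral: 56.170 g Si in 200.774 g formula = 27.98 wt% Si.
Second mineral: 28.085 g Si in 183.305 g formula = 15.32 wt% Si.
27.98% − 15.32% gives a difference of 12.66 percentage points.

12.66 percentage points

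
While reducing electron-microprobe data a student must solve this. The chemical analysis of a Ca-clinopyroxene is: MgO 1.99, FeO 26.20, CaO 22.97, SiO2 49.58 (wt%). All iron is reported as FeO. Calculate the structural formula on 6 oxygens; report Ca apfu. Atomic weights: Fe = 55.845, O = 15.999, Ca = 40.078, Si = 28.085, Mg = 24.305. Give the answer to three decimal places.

MgO: 1.99/40.304 = 0.04937 mol → 0.04937 mol Mg, 0.04937 mol O.
FeO: 26.20/71.844 = 0.36468 mol → 0.36468 mol Fe, 0.36468 mol O.
CaO: 22.97/56.077 = 0.40962 mol → 0.40962 mol Ca, 0.40962 mol O.
SiO2: 49.58/60.083 = 0.82519 mol → 0.82519 mol Si, 1.65038 mol O.
Total oxygen = 2.47405 mol. Normalization factor = 6/2.47405 = 2.42517.
Ca per 6 O = 0.40962 × 2.42517 = 0.993.

0.993 Ca apfu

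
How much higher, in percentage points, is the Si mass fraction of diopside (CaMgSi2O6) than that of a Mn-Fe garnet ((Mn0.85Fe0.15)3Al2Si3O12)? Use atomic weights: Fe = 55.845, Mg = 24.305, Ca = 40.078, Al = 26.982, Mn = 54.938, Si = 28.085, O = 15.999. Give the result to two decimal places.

8.93 percentage points

Si in CaMgSi2O6: molar mass 216.547 g/mol; 2×28.085 = 56.170 g → 25.94 wt%.
Si in (Mn0.85Fe0.15)3Al2Si3O12: molar mass 495.429 g/mol; 3×28.085 = 84.255 g → 17.01 wt%.
Difference = 25.94 − 17.01 = 8.93 percentage points.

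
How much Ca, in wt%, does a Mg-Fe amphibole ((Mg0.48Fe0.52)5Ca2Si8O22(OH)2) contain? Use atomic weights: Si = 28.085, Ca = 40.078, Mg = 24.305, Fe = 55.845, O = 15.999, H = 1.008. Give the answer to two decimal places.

8.96 wt%

M((Mg0.48Fe0.52)5Ca2Si8O22(OH)2) = 894.357 g/mol.
Ca contributes 2 × 40.078 = 80.156 g per mole.
80.156/894.357 = 0.0896 → 8.96%.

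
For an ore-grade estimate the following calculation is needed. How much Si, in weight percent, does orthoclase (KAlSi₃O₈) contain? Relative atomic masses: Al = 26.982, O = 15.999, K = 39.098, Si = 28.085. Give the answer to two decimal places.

30.27 weight percent

M(KAlSi₃O₈) = 278.327 g/mol.
Si contributes 3 × 28.085 = 84.255 g per mole.
84.255/278.327 = 0.3027 → 30.27%.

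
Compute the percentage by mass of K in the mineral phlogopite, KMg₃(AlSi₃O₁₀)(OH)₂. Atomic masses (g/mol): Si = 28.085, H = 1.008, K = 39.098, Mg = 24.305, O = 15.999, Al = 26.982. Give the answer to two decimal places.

M(KMg₃(AlSi₃O₁₀)(OH)₂) = 417.254 g/mol.
K contributes 1 × 39.098 = 39.098 g per mole.
39.098/417.254 = 0.0937 → 9.37%.

9.37 wt%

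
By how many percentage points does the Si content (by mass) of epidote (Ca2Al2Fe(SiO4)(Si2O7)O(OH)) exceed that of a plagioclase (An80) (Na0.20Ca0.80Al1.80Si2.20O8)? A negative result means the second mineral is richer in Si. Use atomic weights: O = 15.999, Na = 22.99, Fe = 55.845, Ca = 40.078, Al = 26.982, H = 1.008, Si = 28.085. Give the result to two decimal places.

-5.03 percentage points

M(Ca2Al2Fe(SiO4)(Si2O7)O(OH)) = 483.215 g/mol, so wt% Si = 84.255/483.215 × 100 = 17.44%.
M(Na0.20Ca0.80Al1.80Si2.20O8) = 275.007 g/mol, so wt% Si = 61.787/275.007 × 100 = 22.47%.
17.44 − 22.47 = -5.03 pp.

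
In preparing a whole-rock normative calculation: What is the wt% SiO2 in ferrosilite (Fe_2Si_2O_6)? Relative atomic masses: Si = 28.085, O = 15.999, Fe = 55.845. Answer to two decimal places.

Molar mass of Fe_2Si_2O_6 = 2*55.845 + 2*28.085 + 6*15.999 = 263.854 g/mol.
Each formula unit contains 2 Si, equivalent to 2/1 = 2.0000 mol SiO2.
M(SiO2) = 1×28.085 + 2×15.999 = 60.083 g/mol.
Mass of SiO2 per formula unit = 2.0000 × 60.083 = 120.166 g.
SiO2 wt% = 120.166 / 263.854 × 100 = 45.54%.

45.54 wt%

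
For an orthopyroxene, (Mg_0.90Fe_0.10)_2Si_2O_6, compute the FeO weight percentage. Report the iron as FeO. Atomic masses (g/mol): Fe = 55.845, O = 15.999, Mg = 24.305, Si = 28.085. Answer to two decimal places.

6.94 wt%

M((Mg_0.90Fe_0.10)_2Si_2O_6) = 207.082 g/mol; M(FeO) = 71.844 g/mol.
Moles FeO per formula unit = 0.20 Fe ÷ 1 = 0.2000.
FeO fraction = (0.2000 × 71.844) / 207.082 = 14.369/207.082 = 0.0694.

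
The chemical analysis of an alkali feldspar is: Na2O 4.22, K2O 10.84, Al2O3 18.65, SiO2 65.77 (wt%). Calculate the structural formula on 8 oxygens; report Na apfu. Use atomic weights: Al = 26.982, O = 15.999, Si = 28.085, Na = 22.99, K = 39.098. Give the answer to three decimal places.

0.373 Na apfu

4.22 wt% Na2O ÷ 61.979 g/mol = 0.06809 mol, giving 0.13618 Na and 0.06809 O.
10.84 wt% K2O ÷ 94.195 g/mol = 0.11508 mol, giving 0.23016 K and 0.11508 O.
18.65 wt% Al2O3 ÷ 101.961 g/mol = 0.18291 mol, giving 0.36582 Al and 0.54873 O.
65.77 wt% SiO2 ÷ 60.083 g/mol = 1.09465 mol, giving 1.09465 Si and 2.18930 O.
Oxygen sums to 2.92120; scaling by 8/2.92120 = 2.73860 puts the formula on 8 O.
Na: 0.13618 × 2.73860 = 0.373 atoms per formula unit.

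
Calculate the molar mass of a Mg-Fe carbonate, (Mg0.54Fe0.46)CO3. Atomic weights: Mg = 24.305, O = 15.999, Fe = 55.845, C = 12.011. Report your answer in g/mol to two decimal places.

98.82 g/mol

Mg: 0.54 × 24.305 = 13.1247
Fe: 0.46 × 55.845 = 25.6887
C: 1 × 12.011 = 12.0110
O: 3 × 15.999 = 47.9970
Summing the contributions gives the formula mass.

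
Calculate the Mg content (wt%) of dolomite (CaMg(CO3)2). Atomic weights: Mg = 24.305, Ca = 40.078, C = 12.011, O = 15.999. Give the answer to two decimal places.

Formula mass = 1·40.078 + 1·24.305 + 2·12.011 + 6·15.999 = 184.399 g/mol, of which 24.305 g is Mg.
So Mg makes up 24.305/184.399 = 0.1318 of the mass, i.e. 13.18%.

13.18 wt%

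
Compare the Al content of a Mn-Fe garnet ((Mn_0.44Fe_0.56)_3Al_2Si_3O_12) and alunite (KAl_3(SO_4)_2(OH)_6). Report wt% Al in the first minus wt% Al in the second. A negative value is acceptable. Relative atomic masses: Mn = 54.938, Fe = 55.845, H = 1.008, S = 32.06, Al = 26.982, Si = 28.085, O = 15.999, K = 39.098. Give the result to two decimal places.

-8.67 percentage points

M((Mn_0.44Fe_0.56)_3Al_2Si_3O_12) = 496.545 g/mol, so wt% Al = 53.964/496.545 × 100 = 10.87%.
M(KAl_3(SO_4)_2(OH)_6) = 414.198 g/mol, so wt% Al = 80.946/414.198 × 100 = 19.54%.
10.87 − 19.54 = -8.67 pp.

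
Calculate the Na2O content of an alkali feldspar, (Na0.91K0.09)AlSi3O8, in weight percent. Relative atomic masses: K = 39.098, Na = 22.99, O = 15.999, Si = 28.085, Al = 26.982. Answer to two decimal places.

10.70 wt%

Molar mass of (Na0.91K0.09)AlSi3O8 = 0.91*22.99 + 0.09*39.098 + 1*26.982 + 3*28.085 + 8*15.999 = 263.669 g/mol.
Each formula unit contains 0.91 Na, equivalent to 0.91/2 = 0.4550 mol Na2O.
M(Na2O) = 2×22.99 + 1×15.999 = 61.979 g/mol.
Mass of Na2O per formula unit = 0.4550 × 61.979 = 28.200 g.
Na2O wt% = 28.200 / 263.669 × 100 = 10.70%.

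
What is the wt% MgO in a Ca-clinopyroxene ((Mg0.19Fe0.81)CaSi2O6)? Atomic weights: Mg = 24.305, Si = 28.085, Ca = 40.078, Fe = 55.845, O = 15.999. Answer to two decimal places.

Molar mass of (Mg0.19Fe0.81)CaSi2O6 = 0.19*24.305 + 0.81*55.845 + 1*40.078 + 2*28.085 + 6*15.999 = 242.094 g/mol.
Each formula unit contains 0.19 Mg, equivalent to 0.19/1 = 0.1900 mol MgO.
M(MgO) = 1×24.305 + 1×15.999 = 40.304 g/mol.
Mass of MgO per formula unit = 0.1900 × 40.304 = 7.658 g.
MgO wt% = 7.658 / 242.094 × 100 = 3.16%.

3.16 wt%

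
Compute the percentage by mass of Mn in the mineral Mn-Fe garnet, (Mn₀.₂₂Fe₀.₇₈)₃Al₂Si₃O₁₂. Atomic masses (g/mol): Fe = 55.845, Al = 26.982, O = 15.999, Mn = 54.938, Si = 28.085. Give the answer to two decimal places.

7.29 weight percent

Formula mass = 0.66*54.938 + 2.34*55.845 + 2*26.982 + 3*28.085 + 12*15.999 = 497.143 g/mol, of which 36.259 g is Mn.
So Mn makes up 36.259/497.143 = 0.0729 of the mass, i.e. 7.29%.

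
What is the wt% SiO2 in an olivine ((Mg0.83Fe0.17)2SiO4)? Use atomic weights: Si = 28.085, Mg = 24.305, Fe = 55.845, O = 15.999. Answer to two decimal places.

39.68 wt%

Formula mass = 151.415 g/mol.
1 Si → 1.0000 mol SiO2 per formula unit; M(SiO2) = 60.083, so SiO2 mass = 60.083 g.
60.083/151.415 × 100 = 39.68 wt%.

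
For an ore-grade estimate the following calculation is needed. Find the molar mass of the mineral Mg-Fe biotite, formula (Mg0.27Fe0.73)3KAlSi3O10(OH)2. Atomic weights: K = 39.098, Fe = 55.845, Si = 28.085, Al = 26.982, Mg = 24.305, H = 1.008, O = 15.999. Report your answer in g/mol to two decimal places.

486.33 g/mol

M = 0.81·24.305 + 2.19·55.845 + 1·39.098 + 1·26.982 + 3·28.085 + 12·15.999 + 2·1.008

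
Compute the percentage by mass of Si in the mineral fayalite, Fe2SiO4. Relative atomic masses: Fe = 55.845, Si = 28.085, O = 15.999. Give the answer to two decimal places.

13.78 mass %

Molar mass of Fe2SiO4: 2·55.845 + 1·28.085 + 4·15.999 = 203.771 g/mol.
Mass of Si per formula unit: 1 × 28.085 = 28.085 g.
Weight fraction Si = 28.085 / 203.771 = 0.1378.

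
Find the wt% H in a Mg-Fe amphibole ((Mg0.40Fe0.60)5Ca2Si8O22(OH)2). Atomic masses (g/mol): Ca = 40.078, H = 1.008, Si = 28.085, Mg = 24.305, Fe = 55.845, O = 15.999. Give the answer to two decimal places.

M((Mg0.40Fe0.60)5Ca2Si8O22(OH)2) = 906.973 g/mol.
H contributes 2 × 1.008 = 2.016 g per mole.
2.016/906.973 = 0.0022 → 0.22%.

0.22 mass %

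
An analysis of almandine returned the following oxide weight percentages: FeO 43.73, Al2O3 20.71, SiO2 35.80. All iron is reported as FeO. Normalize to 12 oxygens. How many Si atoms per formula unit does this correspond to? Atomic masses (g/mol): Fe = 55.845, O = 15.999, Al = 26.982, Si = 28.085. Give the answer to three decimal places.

2.967 Si apfu

FeO (M=71.844): mol = 0.60868; Fe = 0.60868, O = 0.60868.
Al2O3 (M=101.961): mol = 0.20312; Al = 0.40624, O = 0.60936.
SiO2 (M=60.083): mol = 0.59584; Si = 0.59584, O = 1.19168.
ΣO = 2.40972; factor = 12/ΣO = 4.97983.
Si apfu = 0.59584 × 4.97983 = 2.967.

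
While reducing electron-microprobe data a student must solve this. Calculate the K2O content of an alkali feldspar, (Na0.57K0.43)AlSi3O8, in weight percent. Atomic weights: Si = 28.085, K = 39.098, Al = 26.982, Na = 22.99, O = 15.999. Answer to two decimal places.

7.52 wt%

Molar mass of (Na0.57K0.43)AlSi3O8 = 0.57·22.99 + 0.43·39.098 + 1·26.982 + 3·28.085 + 8·15.999 = 269.145 g/mol.
Each formula unit contains 0.43 K, equivalent to 0.43/2 = 0.2150 mol K2O.
M(K2O) = 2×39.098 + 1×15.999 = 94.195 g/mol.
Mass of K2O per formula unit = 0.2150 × 94.195 = 20.252 g.
K2O wt% = 20.252 / 269.145 × 100 = 7.52%.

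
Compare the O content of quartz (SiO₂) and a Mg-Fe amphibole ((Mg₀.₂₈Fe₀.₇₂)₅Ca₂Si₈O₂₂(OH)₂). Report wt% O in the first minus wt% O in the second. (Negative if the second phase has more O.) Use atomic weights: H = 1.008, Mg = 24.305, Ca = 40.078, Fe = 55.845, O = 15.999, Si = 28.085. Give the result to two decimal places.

11.79 percentage points

O in SiO₂: molar mass 60.083 g/mol; 2×15.999 = 31.998 g → 53.26 wt%.
O in (Mg₀.₂₈Fe₀.₇₂)₅Ca₂Si₈O₂₂(OH)₂: molar mass 925.897 g/mol; 24×15.999 = 383.976 g → 41.47 wt%.
Difference = 53.26 − 41.47 = 11.79 percentage points.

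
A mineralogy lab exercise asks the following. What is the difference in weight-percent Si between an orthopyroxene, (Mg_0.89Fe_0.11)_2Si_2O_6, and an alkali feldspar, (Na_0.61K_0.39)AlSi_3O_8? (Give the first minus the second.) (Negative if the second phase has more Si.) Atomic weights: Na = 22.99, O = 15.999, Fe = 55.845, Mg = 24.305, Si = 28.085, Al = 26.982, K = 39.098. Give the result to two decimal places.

-4.34 percentage points

M((Mg_0.89Fe_0.11)_2Si_2O_6) = 207.713 g/mol, so wt% Si = 56.170/207.713 × 100 = 27.04%.
M((Na_0.61K_0.39)AlSi_3O_8) = 268.501 g/mol, so wt% Si = 84.255/268.501 × 100 = 31.38%.
27.04 − 31.38 = -4.34 pp.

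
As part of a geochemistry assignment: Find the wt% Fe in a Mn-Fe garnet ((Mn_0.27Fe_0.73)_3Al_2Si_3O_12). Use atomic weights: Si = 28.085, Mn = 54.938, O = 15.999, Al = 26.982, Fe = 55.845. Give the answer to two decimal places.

M((Mn_0.27Fe_0.73)_3Al_2Si_3O_12) = 497.007 g/mol.
Fe contributes 2.19 × 55.845 = 122.301 g per mole.
122.301/497.007 = 0.2461 → 24.61%.

24.61 wt%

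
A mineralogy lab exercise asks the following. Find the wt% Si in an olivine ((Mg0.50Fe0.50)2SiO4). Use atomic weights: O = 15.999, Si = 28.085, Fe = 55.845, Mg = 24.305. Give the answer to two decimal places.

16.31 weight percent

M((Mg0.50Fe0.50)2SiO4) = 172.231 g/mol.
Si contributes 1 × 28.085 = 28.085 g per mole.
28.085/172.231 = 0.1631 → 16.31%.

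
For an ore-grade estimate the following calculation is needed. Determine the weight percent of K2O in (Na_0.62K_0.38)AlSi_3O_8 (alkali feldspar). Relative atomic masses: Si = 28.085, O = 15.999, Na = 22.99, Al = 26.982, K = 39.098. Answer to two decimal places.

M((Na_0.62K_0.38)AlSi_3O_8) = 268.340 g/mol; M(K2O) = 94.195 g/mol.
Moles K2O per formula unit = 0.38 K ÷ 2 = 0.1900.
K2O fraction = (0.1900 × 94.195) / 268.340 = 17.897/268.340 = 0.0667.

6.67 wt%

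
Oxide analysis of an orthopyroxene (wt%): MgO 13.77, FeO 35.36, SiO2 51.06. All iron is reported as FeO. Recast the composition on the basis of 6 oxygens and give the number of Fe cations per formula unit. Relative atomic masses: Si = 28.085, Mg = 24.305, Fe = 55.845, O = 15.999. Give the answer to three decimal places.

MgO (M=40.304): mol = 0.34165; Mg = 0.34165, O = 0.34165.
FeO (M=71.844): mol = 0.49218; Fe = 0.49218, O = 0.49218.
SiO2 (M=60.083): mol = 0.84982; Si = 0.84982, O = 1.69964.
ΣO = 2.53347; factor = 6/ΣO = 2.36829.
Fe apfu = 0.49218 × 2.36829 = 1.166.

1.166 Fe apfu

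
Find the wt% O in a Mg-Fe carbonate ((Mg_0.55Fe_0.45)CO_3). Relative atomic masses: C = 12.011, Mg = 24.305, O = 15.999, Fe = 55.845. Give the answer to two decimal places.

48.72 weight percent

Molar mass of (Mg_0.55Fe_0.45)CO_3: 0.55*24.305 + 0.45*55.845 + 1*12.011 + 3*15.999 = 98.506 g/mol.
Mass of O per formula unit: 3 × 15.999 = 47.997 g.
Weight fraction O = 47.997 / 98.506 = 0.4872.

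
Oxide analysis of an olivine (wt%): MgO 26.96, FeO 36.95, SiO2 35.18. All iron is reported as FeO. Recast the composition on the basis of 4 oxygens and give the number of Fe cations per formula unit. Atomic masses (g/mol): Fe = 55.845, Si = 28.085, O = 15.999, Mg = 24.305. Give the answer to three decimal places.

0.874 Fe apfu

MgO (M=40.304): mol = 0.66892; Mg = 0.66892, O = 0.66892.
FeO (M=71.844): mol = 0.51431; Fe = 0.51431, O = 0.51431.
SiO2 (M=60.083): mol = 0.58552; Si = 0.58552, O = 1.17104.
ΣO = 2.35427; factor = 4/ΣO = 1.69904.
Fe apfu = 0.51431 × 1.69904 = 0.874.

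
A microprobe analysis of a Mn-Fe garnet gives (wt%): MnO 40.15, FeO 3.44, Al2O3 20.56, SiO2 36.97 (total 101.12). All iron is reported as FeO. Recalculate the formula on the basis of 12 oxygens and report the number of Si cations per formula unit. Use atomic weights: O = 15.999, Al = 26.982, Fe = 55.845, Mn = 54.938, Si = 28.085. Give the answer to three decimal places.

3.014 Si apfu

MnO: 40.15/70.937 = 0.56600 mol → 0.56600 mol Mn, 0.56600 mol O.
FeO: 3.44/71.844 = 0.04788 mol → 0.04788 mol Fe, 0.04788 mol O.
Al2O3: 20.56/101.961 = 0.20165 mol → 0.40330 mol Al, 0.60495 mol O.
SiO2: 36.97/60.083 = 0.61532 mol → 0.61532 mol Si, 1.23064 mol O.
Total oxygen = 2.44947 mol. Normalization factor = 12/2.44947 = 4.89902.
Si per 12 O = 0.61532 × 4.89902 = 3.014.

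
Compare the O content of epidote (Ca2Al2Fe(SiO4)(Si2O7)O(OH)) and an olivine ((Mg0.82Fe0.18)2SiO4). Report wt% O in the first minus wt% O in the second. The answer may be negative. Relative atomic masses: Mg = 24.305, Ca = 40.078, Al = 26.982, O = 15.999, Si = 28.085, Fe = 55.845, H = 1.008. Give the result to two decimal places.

O in Ca2Al2Fe(SiO4)(Si2O7)O(OH): molar mass 483.215 g/mol; 13×15.999 = 207.987 g → 43.04 wt%.
O in (Mg0.82Fe0.18)2SiO4: molar mass 152.045 g/mol; 4×15.999 = 63.996 g → 42.09 wt%.
Difference = 43.04 − 42.09 = 0.95 percentage points.

0.95 percentage points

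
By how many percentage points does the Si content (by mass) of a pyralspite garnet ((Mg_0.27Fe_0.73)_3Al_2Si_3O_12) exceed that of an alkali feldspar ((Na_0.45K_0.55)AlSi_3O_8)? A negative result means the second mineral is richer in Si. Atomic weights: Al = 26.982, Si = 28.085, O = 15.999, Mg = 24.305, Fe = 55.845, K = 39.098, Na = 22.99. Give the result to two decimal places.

-13.24 percentage points

M((Mg_0.27Fe_0.73)_3Al_2Si_3O_12) = 472.195 g/mol, so wt% Si = 84.255/472.195 × 100 = 17.84%.
M((Na_0.45K_0.55)AlSi_3O_8) = 271.078 g/mol, so wt% Si = 84.255/271.078 × 100 = 31.08%.
17.84 − 31.08 = -13.24 pp.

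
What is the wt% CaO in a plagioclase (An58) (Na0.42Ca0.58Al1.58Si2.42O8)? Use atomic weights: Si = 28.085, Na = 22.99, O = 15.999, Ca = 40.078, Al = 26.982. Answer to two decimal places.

Molar mass of Na0.42Ca0.58Al1.58Si2.42O8 = 0.42·22.99 + 0.58·40.078 + 1.58·26.982 + 2.42·28.085 + 8·15.999 = 271.490 g/mol.
Each formula unit contains 0.58 Ca, equivalent to 0.58/1 = 0.5800 mol CaO.
M(CaO) = 1×40.078 + 1×15.999 = 56.077 g/mol.
Mass of CaO per formula unit = 0.5800 × 56.077 = 32.525 g.
CaO wt% = 32.525 / 271.490 × 100 = 11.98%.

11.98 wt%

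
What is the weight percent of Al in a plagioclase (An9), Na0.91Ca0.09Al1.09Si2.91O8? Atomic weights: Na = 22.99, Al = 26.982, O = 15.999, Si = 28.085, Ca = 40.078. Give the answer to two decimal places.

11.15 wt%

Molar mass of Na0.91Ca0.09Al1.09Si2.91O8: 0.91*22.99 + 0.09*40.078 + 1.09*26.982 + 2.91*28.085 + 8*15.999 = 263.658 g/mol.
Mass of Al per formula unit: 1.09 × 26.982 = 29.410 g.
Weight fraction Al = 29.410 / 263.658 = 0.1115.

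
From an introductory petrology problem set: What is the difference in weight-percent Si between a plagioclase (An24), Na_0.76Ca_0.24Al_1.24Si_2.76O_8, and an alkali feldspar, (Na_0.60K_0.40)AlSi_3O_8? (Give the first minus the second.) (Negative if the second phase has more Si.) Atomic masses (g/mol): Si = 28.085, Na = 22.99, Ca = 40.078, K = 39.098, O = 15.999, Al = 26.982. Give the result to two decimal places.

-2.23 percentage points

M(Na_0.76Ca_0.24Al_1.24Si_2.76O_8) = 266.055 g/mol, so wt% Si = 77.515/266.055 × 100 = 29.13%.
M((Na_0.60K_0.40)AlSi_3O_8) = 268.662 g/mol, so wt% Si = 84.255/268.662 × 100 = 31.36%.
29.13 − 31.36 = -2.23 pp.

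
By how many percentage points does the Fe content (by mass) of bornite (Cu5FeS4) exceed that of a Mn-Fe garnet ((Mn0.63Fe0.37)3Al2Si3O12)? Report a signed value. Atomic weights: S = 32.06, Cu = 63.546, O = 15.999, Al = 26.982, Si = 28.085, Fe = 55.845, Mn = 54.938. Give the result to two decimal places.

-1.37 percentage points

First mineral: 55.845 g Fe in 501.815 g formula = 11.13 wt% Fe.
Second mineral: 61.988 g Fe in 496.028 g formula = 12.50 wt% Fe.
11.13% − 12.50% gives a difference of -1.37 percentage points.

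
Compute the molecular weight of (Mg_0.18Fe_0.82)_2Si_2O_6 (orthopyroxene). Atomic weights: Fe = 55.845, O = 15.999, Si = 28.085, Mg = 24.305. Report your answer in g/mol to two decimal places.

The formula mass is the sum 0.36×24.305 + 1.64×55.845 + 2×28.085 + 6×15.999.

252.50 g/mol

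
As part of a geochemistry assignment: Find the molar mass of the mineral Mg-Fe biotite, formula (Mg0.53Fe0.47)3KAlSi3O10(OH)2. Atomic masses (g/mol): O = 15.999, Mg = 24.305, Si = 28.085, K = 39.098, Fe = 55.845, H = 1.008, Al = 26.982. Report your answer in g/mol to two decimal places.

The formula mass is the sum 1.59×24.305 + 1.41×55.845 + 1×39.098 + 1×26.982 + 3×28.085 + 12×15.999 + 2×1.008.

461.73 g/mol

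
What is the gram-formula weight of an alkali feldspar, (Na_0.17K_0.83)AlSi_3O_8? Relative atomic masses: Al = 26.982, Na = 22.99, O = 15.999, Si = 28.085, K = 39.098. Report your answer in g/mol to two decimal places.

275.59 g/mol

The formula mass is the sum 0.17·22.99 + 0.83·39.098 + 1·26.982 + 3·28.085 + 8·15.999.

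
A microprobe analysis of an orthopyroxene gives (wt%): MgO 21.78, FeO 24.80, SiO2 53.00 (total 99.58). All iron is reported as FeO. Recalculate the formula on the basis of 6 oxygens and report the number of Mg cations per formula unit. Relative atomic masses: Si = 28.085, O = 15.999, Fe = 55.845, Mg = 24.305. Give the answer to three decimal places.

21.78 wt% MgO ÷ 40.304 g/mol = 0.54039 mol, giving 0.54039 Mg and 0.54039 O.
24.80 wt% FeO ÷ 71.844 g/mol = 0.34519 mol, giving 0.34519 Fe and 0.34519 O.
53.00 wt% SiO2 ÷ 60.083 g/mol = 0.88211 mol, giving 0.88211 Si and 1.76422 O.
Oxygen sums to 2.64980; scaling by 6/2.64980 = 2.26432 puts the formula on 6 O.
Mg: 0.54039 × 2.26432 = 1.224 atoms per formula unit.

1.224 Mg apfu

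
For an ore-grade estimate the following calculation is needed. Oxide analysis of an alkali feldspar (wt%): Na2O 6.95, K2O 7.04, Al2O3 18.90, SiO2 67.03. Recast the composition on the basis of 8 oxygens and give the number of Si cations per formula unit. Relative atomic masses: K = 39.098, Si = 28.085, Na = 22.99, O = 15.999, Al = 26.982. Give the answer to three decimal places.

3.001 Si apfu

Na2O: 6.95/61.979 = 0.11213 mol → 0.22426 mol Na, 0.11213 mol O.
K2O: 7.04/94.195 = 0.07474 mol → 0.14948 mol K, 0.07474 mol O.
Al2O3: 18.90/101.961 = 0.18536 mol → 0.37072 mol Al, 0.55608 mol O.
SiO2: 67.03/60.083 = 1.11562 mol → 1.11562 mol Si, 2.23124 mol O.
Total oxygen = 2.97419 mol. Normalization factor = 8/2.97419 = 2.68981.
Si per 8 O = 1.11562 × 2.68981 = 3.001.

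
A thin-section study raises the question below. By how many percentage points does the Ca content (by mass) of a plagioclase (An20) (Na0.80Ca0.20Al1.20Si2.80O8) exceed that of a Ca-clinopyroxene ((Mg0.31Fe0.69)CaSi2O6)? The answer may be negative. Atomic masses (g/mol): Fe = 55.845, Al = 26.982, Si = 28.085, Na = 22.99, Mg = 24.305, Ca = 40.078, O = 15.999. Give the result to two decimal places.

-13.80 percentage points

M(Na0.80Ca0.20Al1.20Si2.80O8) = 265.416 g/mol, so wt% Ca = 8.016/265.416 × 100 = 3.02%.
M((Mg0.31Fe0.69)CaSi2O6) = 238.310 g/mol, so wt% Ca = 40.078/238.310 × 100 = 16.82%.
3.02 − 16.82 = -13.80 pp.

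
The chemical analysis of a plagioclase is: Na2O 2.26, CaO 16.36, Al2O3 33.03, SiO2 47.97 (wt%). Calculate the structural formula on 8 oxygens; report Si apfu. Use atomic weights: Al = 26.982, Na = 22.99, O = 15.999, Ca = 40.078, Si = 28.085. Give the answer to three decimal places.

2.205 Si apfu

Na2O (M=61.979): mol = 0.03646; Na = 0.07292, O = 0.03646.
CaO (M=56.077): mol = 0.29174; Ca = 0.29174, O = 0.29174.
Al2O3 (M=101.961): mol = 0.32395; Al = 0.64790, O = 0.97185.
SiO2 (M=60.083): mol = 0.79840; Si = 0.79840, O = 1.59680.
ΣO = 2.89685; factor = 8/ΣO = 2.76162.
Si apfu = 0.79840 × 2.76162 = 2.205.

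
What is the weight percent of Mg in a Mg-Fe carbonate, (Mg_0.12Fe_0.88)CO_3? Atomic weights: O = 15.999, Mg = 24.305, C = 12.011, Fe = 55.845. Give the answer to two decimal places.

Molar mass of (Mg_0.12Fe_0.88)CO_3: 0.12·24.305 + 0.88·55.845 + 1·12.011 + 3·15.999 = 112.068 g/mol.
Mass of Mg per formula unit: 0.12 × 24.305 = 2.917 g.
Weight fraction Mg = 2.917 / 112.068 = 0.0260.

2.60 mass %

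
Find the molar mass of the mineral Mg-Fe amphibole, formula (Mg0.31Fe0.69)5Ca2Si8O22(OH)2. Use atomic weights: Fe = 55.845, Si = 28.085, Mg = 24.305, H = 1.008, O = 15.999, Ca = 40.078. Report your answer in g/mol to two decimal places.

The formula mass is the sum 1.55·24.305 + 3.45·55.845 + 2·40.078 + 8·28.085 + 24·15.999 + 2·1.008.

921.17 g/mol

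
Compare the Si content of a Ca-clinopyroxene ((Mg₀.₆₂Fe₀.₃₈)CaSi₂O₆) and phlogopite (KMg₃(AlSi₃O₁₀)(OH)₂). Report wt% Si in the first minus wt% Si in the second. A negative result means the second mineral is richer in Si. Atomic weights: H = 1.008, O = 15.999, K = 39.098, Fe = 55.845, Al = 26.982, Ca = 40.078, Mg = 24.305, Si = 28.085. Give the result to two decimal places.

M((Mg₀.₆₂Fe₀.₃₈)CaSi₂O₆) = 228.532 g/mol, so wt% Si = 56.170/228.532 × 100 = 24.58%.
M(KMg₃(AlSi₃O₁₀)(OH)₂) = 417.254 g/mol, so wt% Si = 84.255/417.254 × 100 = 20.19%.
24.58 − 20.19 = 4.39 pp.

4.39 percentage points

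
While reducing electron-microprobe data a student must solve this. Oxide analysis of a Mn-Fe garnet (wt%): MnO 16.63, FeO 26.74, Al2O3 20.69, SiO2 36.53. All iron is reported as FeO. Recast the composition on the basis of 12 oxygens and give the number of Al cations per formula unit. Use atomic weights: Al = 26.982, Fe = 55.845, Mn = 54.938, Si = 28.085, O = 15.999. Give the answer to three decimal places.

MnO (M=70.937): mol = 0.23443; Mn = 0.23443, O = 0.23443.
FeO (M=71.844): mol = 0.37220; Fe = 0.37220, O = 0.37220.
Al2O3 (M=101.961): mol = 0.20292; Al = 0.40584, O = 0.60876.
SiO2 (M=60.083): mol = 0.60799; Si = 0.60799, O = 1.21598.
ΣO = 2.43137; factor = 12/ΣO = 4.93549.
Al apfu = 0.40584 × 4.93549 = 2.003.

2.003 Al apfu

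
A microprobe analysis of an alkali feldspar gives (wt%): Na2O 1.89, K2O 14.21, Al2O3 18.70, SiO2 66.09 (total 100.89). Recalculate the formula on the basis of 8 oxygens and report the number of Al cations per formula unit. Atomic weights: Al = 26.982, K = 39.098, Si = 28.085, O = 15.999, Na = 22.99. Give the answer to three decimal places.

1.001 Al apfu

1.89 wt% Na2O ÷ 61.979 g/mol = 0.03049 mol, giving 0.06098 Na and 0.03049 O.
14.21 wt% K2O ÷ 94.195 g/mol = 0.15086 mol, giving 0.30172 K and 0.15086 O.
18.70 wt% Al2O3 ÷ 101.961 g/mol = 0.18340 mol, giving 0.36680 Al and 0.55020 O.
66.09 wt% SiO2 ÷ 60.083 g/mol = 1.09998 mol, giving 1.09998 Si and 2.19996 O.
Oxygen sums to 2.93151; scaling by 8/2.93151 = 2.72897 puts the formula on 8 O.
Al: 0.36680 × 2.72897 = 1.001 atoms per formula unit.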